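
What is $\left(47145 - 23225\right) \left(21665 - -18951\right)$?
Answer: $971534720$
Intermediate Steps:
$\left(47145 - 23225\right) \left(21665 - -18951\right) = 23920 \left(21665 + \left(-4465 + 23416\right)\right) = 23920 \left(21665 + 18951\right) = 23920 \cdot 40616 = 971534720$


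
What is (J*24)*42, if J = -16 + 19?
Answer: 3024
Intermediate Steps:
J = 3
(J*24)*42 = (3*24)*42 = 72*42 = 3024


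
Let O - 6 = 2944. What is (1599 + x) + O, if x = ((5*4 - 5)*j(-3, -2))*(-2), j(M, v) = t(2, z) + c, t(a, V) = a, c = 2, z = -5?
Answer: 4429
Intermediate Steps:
O = 2950 (O = 6 + 2944 = 2950)
j(M, v) = 4 (j(M, v) = 2 + 2 = 4)
x = -120 (x = ((5*4 - 5)*4)*(-2) = ((20 - 5)*4)*(-2) = (15*4)*(-2) = 60*(-2) = -120)
(1599 + x) + O = (1599 - 120) + 2950 = 1479 + 2950 = 4429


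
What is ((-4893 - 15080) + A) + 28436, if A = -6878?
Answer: 1585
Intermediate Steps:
((-4893 - 15080) + A) + 28436 = ((-4893 - 15080) - 6878) + 28436 = (-19973 - 6878) + 28436 = -26851 + 28436 = 1585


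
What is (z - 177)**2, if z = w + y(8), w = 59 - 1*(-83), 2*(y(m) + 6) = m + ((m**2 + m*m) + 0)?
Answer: 729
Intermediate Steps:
y(m) = -6 + m**2 + m/2 (y(m) = -6 + (m + ((m**2 + m*m) + 0))/2 = -6 + (m + ((m**2 + m**2) + 0))/2 = -6 + (m + (2*m**2 + 0))/2 = -6 + (m + 2*m**2)/2 = -6 + (m**2 + m/2) = -6 + m**2 + m/2)
w = 142 (w = 59 + 83 = 142)
z = 204 (z = 142 + (-6 + 8**2 + (1/2)*8) = 142 + (-6 + 64 + 4) = 142 + 62 = 204)
(z - 177)**2 = (204 - 177)**2 = 27**2 = 729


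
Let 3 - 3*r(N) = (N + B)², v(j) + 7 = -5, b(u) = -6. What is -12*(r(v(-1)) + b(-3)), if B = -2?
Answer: 844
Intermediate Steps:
v(j) = -12 (v(j) = -7 - 5 = -12)
r(N) = 1 - (-2 + N)²/3 (r(N) = 1 - (N - 2)²/3 = 1 - (-2 + N)²/3)
-12*(r(v(-1)) + b(-3)) = -12*((1 - (-2 - 12)²/3) - 6) = -12*((1 - ⅓*(-14)²) - 6) = -12*((1 - ⅓*196) - 6) = -12*((1 - 196/3) - 6) = -12*(-193/3 - 6) = -12*(-211/3) = 844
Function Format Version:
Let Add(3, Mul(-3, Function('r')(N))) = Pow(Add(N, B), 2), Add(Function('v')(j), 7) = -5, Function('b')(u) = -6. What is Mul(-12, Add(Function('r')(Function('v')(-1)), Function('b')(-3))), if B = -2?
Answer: 844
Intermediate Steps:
Function('v')(j) = -12 (Function('v')(j) = Add(-7, -5) = -12)
Function('r')(N) = Add(1, Mul(Rational(-1, 3), Pow(Add(-2, N), 2))) (Function('r')(N) = Add(1, Mul(Rational(-1, 3), Pow(Add(N, -2), 2))) = Add(1, Mul(Rational(-1, 3), Pow(Add(-2, N), 2))))
Mul(-12, Add(Function('r')(Function('v')(-1)), Function('b')(-3))) = Mul(-12, Add(Add(1, Mul(Rational(-1, 3), Pow(Add(-2, -12), 2))), -6)) = Mul(-12, Add(Add(1, Mul(Rational(-1, 3), Pow(-14, 2))), -6)) = Mul(-12, Add(Add(1, Mul(Rational(-1, 3), 196)), -6)) = Mul(-12, Add(Add(1, Rational(-196, 3)), -6)) = Mul(-12, Add(Rational(-193, 3), -6)) = Mul(-12, Rational(-211, 3)) = 844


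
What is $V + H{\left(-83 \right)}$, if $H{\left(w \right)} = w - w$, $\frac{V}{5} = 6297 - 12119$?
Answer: $-29110$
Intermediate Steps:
$V = -29110$ ($V = 5 \left(6297 - 12119\right) = 5 \left(-5822\right) = -29110$)
$H{\left(w \right)} = 0$
$V + H{\left(-83 \right)} = -29110 + 0 = -29110$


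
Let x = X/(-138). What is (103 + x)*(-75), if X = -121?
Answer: -358375/46 ≈ -7790.8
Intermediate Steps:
x = 121/138 (x = -121/(-138) = -121*(-1/138) = 121/138 ≈ 0.87681)
(103 + x)*(-75) = (103 + 121/138)*(-75) = (14335/138)*(-75) = -358375/46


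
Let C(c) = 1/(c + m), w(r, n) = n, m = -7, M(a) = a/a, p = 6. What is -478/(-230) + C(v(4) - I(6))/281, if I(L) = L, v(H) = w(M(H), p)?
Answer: 469998/226205 ≈ 2.0778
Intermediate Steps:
M(a) = 1
v(H) = 6
C(c) = 1/(-7 + c) (C(c) = 1/(c - 7) = 1/(-7 + c))
-478/(-230) + C(v(4) - I(6))/281 = -478/(-230) + 1/((-7 + (6 - 1*6))*281) = -478*(-1/230) + (1/281)/(-7 + (6 - 6)) = 239/115 + (1/281)/(-7 + 0) = 239/115 + (1/281)/(-7) = 239/115 - 1/7*1/281 = 239/115 - 1/1967 = 469998/226205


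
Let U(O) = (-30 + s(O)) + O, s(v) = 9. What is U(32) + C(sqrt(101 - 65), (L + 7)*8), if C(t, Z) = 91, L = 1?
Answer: 102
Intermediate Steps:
U(O) = -21 + O (U(O) = (-30 + 9) + O = -21 + O)
U(32) + C(sqrt(101 - 65), (L + 7)*8) = (-21 + 32) + 91 = 11 + 91 = 102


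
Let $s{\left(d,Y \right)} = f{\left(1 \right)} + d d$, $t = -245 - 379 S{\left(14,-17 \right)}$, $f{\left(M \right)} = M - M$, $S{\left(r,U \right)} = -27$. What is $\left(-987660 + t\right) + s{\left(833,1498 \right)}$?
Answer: $-283783$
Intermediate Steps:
$f{\left(M \right)} = 0$
$t = 9988$ ($t = -245 - -10233 = -245 + 10233 = 9988$)
$s{\left(d,Y \right)} = d^{2}$ ($s{\left(d,Y \right)} = 0 + d d = 0 + d^{2} = d^{2}$)
$\left(-987660 + t\right) + s{\left(833,1498 \right)} = \left(-987660 + 9988\right) + 833^{2} = -977672 + 693889 = -283783$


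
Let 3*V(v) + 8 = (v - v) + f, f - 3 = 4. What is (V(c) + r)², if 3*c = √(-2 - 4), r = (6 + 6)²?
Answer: 185761/9 ≈ 20640.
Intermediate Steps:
f = 7 (f = 3 + 4 = 7)
r = 144 (r = 12² = 144)
c = I*√6/3 (c = √(-2 - 4)/3 = √(-6)/3 = (I*√6)/3 = I*√6/3 ≈ 0.8165*I)
V(v) = -⅓ (V(v) = -8/3 + ((v - v) + 7)/3 = -8/3 + (0 + 7)/3 = -8/3 + (⅓)*7 = -8/3 + 7/3 = -⅓)
(V(c) + r)² = (-⅓ + 144)² = (431/3)² = 185761/9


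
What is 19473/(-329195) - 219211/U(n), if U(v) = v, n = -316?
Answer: 72157011677/104025620 ≈ 693.65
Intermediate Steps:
19473/(-329195) - 219211/U(n) = 19473/(-329195) - 219211/(-316) = 19473*(-1/329195) - 219211*(-1/316) = -19473/329195 + 219211/316 = 72157011677/104025620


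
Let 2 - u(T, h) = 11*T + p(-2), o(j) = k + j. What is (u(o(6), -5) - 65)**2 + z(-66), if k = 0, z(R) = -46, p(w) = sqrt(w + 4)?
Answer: 16597 + 258*sqrt(2) ≈ 16962.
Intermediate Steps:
p(w) = sqrt(4 + w)
o(j) = j (o(j) = 0 + j = j)
u(T, h) = 2 - sqrt(2) - 11*T (u(T, h) = 2 - (11*T + sqrt(4 - 2)) = 2 - (11*T + sqrt(2)) = 2 - (sqrt(2) + 11*T) = 2 + (-sqrt(2) - 11*T) = 2 - sqrt(2) - 11*T)
(u(o(6), -5) - 65)**2 + z(-66) = ((2 - sqrt(2) - 11*6) - 65)**2 - 46 = ((2 - sqrt(2) - 66) - 65)**2 - 46 = ((-64 - sqrt(2)) - 65)**2 - 46 = (-129 - sqrt(2))**2 - 46 = -46 + (-129 - sqrt(2))**2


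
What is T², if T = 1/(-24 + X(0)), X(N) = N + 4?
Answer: 1/400 ≈ 0.0025000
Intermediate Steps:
X(N) = 4 + N
T = -1/20 (T = 1/(-24 + (4 + 0)) = 1/(-24 + 4) = 1/(-20) = -1/20 ≈ -0.050000)
T² = (-1/20)² = 1/400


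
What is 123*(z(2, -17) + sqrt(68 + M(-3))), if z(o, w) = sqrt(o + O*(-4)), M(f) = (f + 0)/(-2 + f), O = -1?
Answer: 123*sqrt(6) + 861*sqrt(35)/5 ≈ 1320.0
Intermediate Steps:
M(f) = f/(-2 + f)
z(o, w) = sqrt(4 + o) (z(o, w) = sqrt(o - 1*(-4)) = sqrt(o + 4) = sqrt(4 + o))
123*(z(2, -17) + sqrt(68 + M(-3))) = 123*(sqrt(4 + 2) + sqrt(68 - 3/(-2 - 3))) = 123*(sqrt(6) + sqrt(68 - 3/(-5))) = 123*(sqrt(6) + sqrt(68 - 3*(-1/5))) = 123*(sqrt(6) + sqrt(68 + 3/5)) = 123*(sqrt(6) + sqrt(343/5)) = 123*(sqrt(6) + 7*sqrt(35)/5) = 123*sqrt(6) + 861*sqrt(35)/5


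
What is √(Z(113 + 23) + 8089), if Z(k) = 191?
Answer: 6*√230 ≈ 90.995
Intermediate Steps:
√(Z(113 + 23) + 8089) = √(191 + 8089) = √8280 = 6*√230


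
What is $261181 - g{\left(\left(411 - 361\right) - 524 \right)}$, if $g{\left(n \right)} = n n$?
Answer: $36505$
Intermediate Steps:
$g{\left(n \right)} = n^{2}$
$261181 - g{\left(\left(411 - 361\right) - 524 \right)} = 261181 - \left(\left(411 - 361\right) - 524\right)^{2} = 261181 - \left(50 - 524\right)^{2} = 261181 - \left(-474\right)^{2} = 261181 - 224676 = 36505$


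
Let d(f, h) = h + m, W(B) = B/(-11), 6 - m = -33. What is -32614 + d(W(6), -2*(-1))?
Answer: -32573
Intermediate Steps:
m = 39 (m = 6 - 1*(-33) = 6 + 33 = 39)
W(B) = -B/11 (W(B) = B*(-1/11) = -B/11)
d(f, h) = 39 + h (d(f, h) = h + 39 = 39 + h)
-32614 + d(W(6), -2*(-1)) = -32614 + (39 - 2*(-1)) = -32614 + (39 + 2) = -32614 + 41 = -32573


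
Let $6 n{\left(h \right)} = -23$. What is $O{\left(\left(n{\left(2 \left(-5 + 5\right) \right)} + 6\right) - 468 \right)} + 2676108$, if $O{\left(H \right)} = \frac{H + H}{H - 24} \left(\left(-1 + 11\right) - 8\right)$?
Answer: $\frac{7865092592}{2939} \approx 2.6761 \cdot 10^{6}$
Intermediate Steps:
$n{\left(h \right)} = - \frac{23}{6}$ ($n{\left(h \right)} = \frac{1}{6} \left(-23\right) = - \frac{23}{6}$)
$O{\left(H \right)} = \frac{4 H}{-24 + H}$ ($O{\left(H \right)} = \frac{2 H}{-24 + H} \left(10 - 8\right) = \frac{2 H}{-24 + H} 2 = \frac{4 H}{-24 + H}$)
$O{\left(\left(n{\left(2 \left(-5 + 5\right) \right)} + 6\right) - 468 \right)} + 2676108 = \frac{4 \left(\left(- \frac{23}{6} + 6\right) - 468\right)}{-24 + \left(\left(- \frac{23}{6} + 6\right) - 468\right)} + 2676108 = \frac{4 \left(\frac{13}{6} - 468\right)}{-24 + \left(\frac{13}{6} - 468\right)} + 2676108 = 4 \left(- \frac{2795}{6}\right) \frac{1}{-24 - \frac{2795}{6}} + 2676108 = 4 \left(- \frac{2795}{6}\right) \frac{1}{- \frac{2939}{6}} + 2676108 = 4 \left(- \frac{2795}{6}\right) \left(- \frac{6}{2939}\right) + 2676108 = \frac{11180}{2939} + 2676108 = \frac{7865092592}{2939}$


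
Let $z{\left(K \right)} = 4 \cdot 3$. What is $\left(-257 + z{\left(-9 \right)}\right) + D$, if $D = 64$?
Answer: $-181$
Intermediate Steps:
$z{\left(K \right)} = 12$
$\left(-257 + z{\left(-9 \right)}\right) + D = \left(-257 + 12\right) + 64 = -245 + 64 = -181$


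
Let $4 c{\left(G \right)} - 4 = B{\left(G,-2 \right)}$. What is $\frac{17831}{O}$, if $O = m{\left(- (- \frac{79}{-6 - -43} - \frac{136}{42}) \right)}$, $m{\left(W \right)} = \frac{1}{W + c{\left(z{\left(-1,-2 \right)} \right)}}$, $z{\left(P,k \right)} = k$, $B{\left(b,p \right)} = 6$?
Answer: $\frac{218162285}{1554} \approx 1.4039 \cdot 10^{5}$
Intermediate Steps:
$c{\left(G \right)} = \frac{5}{2}$ ($c{\left(G \right)} = 1 + \frac{1}{4} \cdot 6 = 1 + \frac{3}{2} = \frac{5}{2}$)
$m{\left(W \right)} = \frac{1}{\frac{5}{2} + W}$ ($m{\left(W \right)} = \frac{1}{W + \frac{5}{2}} = \frac{1}{\frac{5}{2} + W}$)
$O = \frac{1554}{12235}$ ($O = \frac{2}{5 + 2 \left(- (- \frac{79}{-6 - -43} - \frac{136}{42})\right)} = \frac{2}{5 + 2 \left(- (- \frac{79}{-6 + 43} - \frac{68}{21})\right)} = \frac{2}{5 + 2 \left(- (- \frac{79}{37} - \frac{68}{21})\right)} = \frac{2}{5 + 2 \left(\left(-1\right) \left(- \frac{4175}{777}\right)\right)} = \frac{2}{5 + 2 \cdot \frac{4175}{777}} = \frac{2}{5 + \frac{8350}{777}} = \frac{2}{\frac{12235}{777}} = 2 \cdot \frac{777}{12235} = \frac{1554}{12235} \approx 0.12701$)
$\frac{17831}{O} = \frac{17831}{\frac{1554}{12235}} = 17831 \cdot \frac{12235}{1554} = \frac{218162285}{1554}$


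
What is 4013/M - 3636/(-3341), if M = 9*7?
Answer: 13636501/210483 ≈ 64.787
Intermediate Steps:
M = 63
4013/M - 3636/(-3341) = 4013/63 - 3636/(-3341) = 4013*(1/63) - 3636*(-1/3341) = 4013/63 + 3636/3341 = 13636501/210483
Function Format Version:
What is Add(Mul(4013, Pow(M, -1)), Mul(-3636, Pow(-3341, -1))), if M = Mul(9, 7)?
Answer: Rational(13636501, 210483) ≈ 64.787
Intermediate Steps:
M = 63
Add(Mul(4013, Pow(M, -1)), Mul(-3636, Pow(-3341, -1))) = Add(Mul(4013, Pow(63, -1)), Mul(-3636, Pow(-3341, -1))) = Add(Mul(4013, Rational(1, 63)), Mul(-3636, Rational(-1, 3341))) = Add(Rational(4013, 63), Rational(3636, 3341)) = Rational(13636501, 210483)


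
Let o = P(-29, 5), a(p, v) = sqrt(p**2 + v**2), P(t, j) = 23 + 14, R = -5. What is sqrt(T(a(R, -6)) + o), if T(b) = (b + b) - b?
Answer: sqrt(37 + sqrt(61)) ≈ 6.6940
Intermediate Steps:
P(t, j) = 37
T(b) = b (T(b) = 2*b - b = b)
o = 37
sqrt(T(a(R, -6)) + o) = sqrt(sqrt((-5)**2 + (-6)**2) + 37) = sqrt(sqrt(25 + 36) + 37) = sqrt(sqrt(61) + 37) = sqrt(37 + sqrt(61))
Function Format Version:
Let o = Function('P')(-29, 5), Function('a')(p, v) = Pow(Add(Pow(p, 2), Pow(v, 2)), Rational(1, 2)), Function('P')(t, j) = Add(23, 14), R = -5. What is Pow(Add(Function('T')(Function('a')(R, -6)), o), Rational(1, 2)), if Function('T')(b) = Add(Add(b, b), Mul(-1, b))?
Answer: Pow(Add(37, Pow(61, Rational(1, 2))), Rational(1, 2)) ≈ 6.6940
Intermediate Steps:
Function('P')(t, j) = 37
Function('T')(b) = b (Function('T')(b) = Add(Mul(2, b), Mul(-1, b)) = b)
o = 37
Pow(Add(Function('T')(Function('a')(R, -6)), o), Rational(1, 2)) = Pow(Add(Pow(Add(Pow(-5, 2), Pow(-6, 2)), Rational(1, 2)), 37), Rational(1, 2)) = Pow(Add(Pow(Add(25, 36), Rational(1, 2)), 37), Rational(1, 2)) = Pow(Add(Pow(61, Rational(1, 2)), 37), Rational(1, 2)) = Pow(Add(37, Pow(61, Rational(1, 2))), Rational(1, 2))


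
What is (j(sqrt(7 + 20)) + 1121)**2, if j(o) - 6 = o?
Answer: 1270156 + 6762*sqrt(3) ≈ 1.2819e+6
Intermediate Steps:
j(o) = 6 + o
(j(sqrt(7 + 20)) + 1121)**2 = ((6 + sqrt(7 + 20)) + 1121)**2 = ((6 + sqrt(27)) + 1121)**2 = ((6 + 3*sqrt(3)) + 1121)**2 = (1127 + 3*sqrt(3))**2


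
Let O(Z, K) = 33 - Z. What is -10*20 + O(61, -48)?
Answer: -228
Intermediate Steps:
-10*20 + O(61, -48) = -10*20 + (33 - 1*61) = -200 + (33 - 61) = -200 - 28 = -228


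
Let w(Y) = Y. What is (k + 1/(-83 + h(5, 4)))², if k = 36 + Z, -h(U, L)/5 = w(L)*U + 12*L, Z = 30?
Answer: 779358889/178929 ≈ 4355.7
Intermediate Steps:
h(U, L) = -60*L - 5*L*U (h(U, L) = -5*(L*U + 12*L) = -5*(12*L + L*U) = -60*L - 5*L*U)
k = 66 (k = 36 + 30 = 66)
(k + 1/(-83 + h(5, 4)))² = (66 + 1/(-83 + 5*4*(-12 - 1*5)))² = (66 + 1/(-83 + 5*4*(-12 - 5)))² = (66 + 1/(-83 + 5*4*(-17)))² = (66 + 1/(-83 - 340))² = (66 + 1/(-423))² = (66 - 1/423)² = (27917/423)² = 779358889/178929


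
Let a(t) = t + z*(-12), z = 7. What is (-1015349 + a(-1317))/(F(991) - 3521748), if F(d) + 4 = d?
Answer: 1016750/3520761 ≈ 0.28879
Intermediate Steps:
a(t) = -84 + t (a(t) = t + 7*(-12) = t - 84 = -84 + t)
F(d) = -4 + d
(-1015349 + a(-1317))/(F(991) - 3521748) = (-1015349 + (-84 - 1317))/((-4 + 991) - 3521748) = (-1015349 - 1401)/(987 - 3521748) = -1016750/(-3520761) = -1016750*(-1/3520761) = 1016750/3520761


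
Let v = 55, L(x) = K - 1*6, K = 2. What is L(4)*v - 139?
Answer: -359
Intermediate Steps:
L(x) = -4 (L(x) = 2 - 1*6 = 2 - 6 = -4)
L(4)*v - 139 = -4*55 - 139 = -220 - 139 = -359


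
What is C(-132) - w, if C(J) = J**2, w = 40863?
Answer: -23439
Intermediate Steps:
C(-132) - w = (-132)**2 - 1*40863 = 17424 - 40863 = -23439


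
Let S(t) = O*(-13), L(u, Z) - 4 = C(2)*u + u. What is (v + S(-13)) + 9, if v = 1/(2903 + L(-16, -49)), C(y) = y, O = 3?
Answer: -85769/2859 ≈ -30.000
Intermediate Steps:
L(u, Z) = 4 + 3*u (L(u, Z) = 4 + (2*u + u) = 4 + 3*u)
v = 1/2859 (v = 1/(2903 + (4 + 3*(-16))) = 1/(2903 + (4 - 48)) = 1/(2903 - 44) = 1/2859 ≈ 0.00034977)
S(t) = -39 (S(t) = 3*(-13) = -39)
(v + S(-13)) + 9 = (1/2859 - 39) + 9 = -111500/2859 + 9 = -85769/2859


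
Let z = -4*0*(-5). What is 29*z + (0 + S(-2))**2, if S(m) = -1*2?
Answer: 4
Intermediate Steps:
S(m) = -2
z = 0 (z = 0*(-5) = 0)
29*z + (0 + S(-2))**2 = 29*0 + (0 - 2)**2 = 0 + (-2)**2 = 0 + 4 = 4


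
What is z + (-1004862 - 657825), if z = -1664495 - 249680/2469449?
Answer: -8216306512398/2469449 ≈ -3.3272e+6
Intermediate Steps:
z = -4110385762935/2469449 (z = -1664495 - 249680/2469449 = -4110385762935/2469449 ≈ -1.6645e+6)
z + (-1004862 - 657825) = -4110385762935/2469449 + (-1004862 - 657825) = -4110385762935/2469449 - 1662687 = -8216306512398/2469449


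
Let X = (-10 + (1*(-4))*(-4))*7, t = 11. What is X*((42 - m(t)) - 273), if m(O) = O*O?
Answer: -14784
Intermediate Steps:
X = 42 (X = (-10 - 4*(-4))*7 = (-10 + 16)*7 = 6*7 = 42)
m(O) = O²
X*((42 - m(t)) - 273) = 42*((42 - 1*11²) - 273) = 42*((42 - 1*121) - 273) = 42*((42 - 121) - 273) = 42*(-79 - 273) = 42*(-352) = -14784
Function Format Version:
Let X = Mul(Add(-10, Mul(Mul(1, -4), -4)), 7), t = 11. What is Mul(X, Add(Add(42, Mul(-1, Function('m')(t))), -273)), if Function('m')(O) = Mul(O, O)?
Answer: -14784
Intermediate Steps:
X = 42 (X = Mul(Add(-10, Mul(-4, -4)), 7) = Mul(Add(-10, 16), 7) = Mul(6, 7) = 42)
Function('m')(O) = Pow(O, 2)
Mul(X, Add(Add(42, Mul(-1, Function('m')(t))), -273)) = Mul(42, Add(Add(42, Mul(-1, Pow(11, 2))), -273)) = Mul(42, Add(Add(42, Mul(-1, 121)), -273)) = Mul(42, Add(Add(42, -121), -273)) = Mul(42, Add(-79, -273)) = Mul(42, -352) = -14784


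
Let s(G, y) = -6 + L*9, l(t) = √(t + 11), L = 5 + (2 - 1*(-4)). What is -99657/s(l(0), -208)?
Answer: -33219/31 ≈ -1071.6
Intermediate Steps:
L = 11 (L = 5 + (2 + 4) = 5 + 6 = 11)
l(t) = √(11 + t)
s(G, y) = 93 (s(G, y) = -6 + 11*9 = -6 + 99 = 93)
-99657/s(l(0), -208) = -99657/93 = -99657*1/93 = -33219/31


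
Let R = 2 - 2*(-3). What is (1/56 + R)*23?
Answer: 10327/56 ≈ 184.41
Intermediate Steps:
R = 8 (R = 2 + 6 = 8)
(1/56 + R)*23 = (1/56 + 8)*23 = (449/56)*23 = 10327/56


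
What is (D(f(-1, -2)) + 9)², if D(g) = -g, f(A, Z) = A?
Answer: 100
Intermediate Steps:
(D(f(-1, -2)) + 9)² = (-1*(-1) + 9)² = (1 + 9)² = 10² = 100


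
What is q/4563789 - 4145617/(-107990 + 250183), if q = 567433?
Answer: -18839036262244/648938849277 ≈ -29.031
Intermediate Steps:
q/4563789 - 4145617/(-107990 + 250183) = 567433/4563789 - 4145617/(-107990 + 250183) = 567433*(1/4563789) - 4145617/142193 = 567433/4563789 - 4145617*1/142193 = 567433/4563789 - 4145617/142193 = -18839036262244/648938849277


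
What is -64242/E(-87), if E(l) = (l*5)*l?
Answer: -7138/4205 ≈ -1.6975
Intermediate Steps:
E(l) = 5*l² (E(l) = (5*l)*l = 5*l²)
-64242/E(-87) = -64242/(5*(-87)²) = -64242/(5*7569) = -64242/37845 = -64242*1/37845 = -7138/4205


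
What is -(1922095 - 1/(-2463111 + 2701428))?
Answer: -458067914114/238317 ≈ -1.9221e+6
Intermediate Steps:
-(1922095 - 1/(-2463111 + 2701428)) = -(1922095 - 1/238317) = -1*458067914114/238317 = -458067914114/238317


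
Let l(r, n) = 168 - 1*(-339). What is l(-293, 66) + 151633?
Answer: 152140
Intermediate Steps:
l(r, n) = 507 (l(r, n) = 168 + 339 = 507)
l(-293, 66) + 151633 = 507 + 151633 = 152140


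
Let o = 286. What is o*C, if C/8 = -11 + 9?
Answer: -4576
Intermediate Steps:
C = -16 (C = 8*(-11 + 9) = 8*(-2) = -16)
o*C = 286*(-16) = -4576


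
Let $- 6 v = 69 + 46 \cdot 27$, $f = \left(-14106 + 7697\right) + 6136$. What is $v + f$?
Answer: $- \frac{983}{2} \approx -491.5$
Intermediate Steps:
$f = -273$ ($f = -6409 + 6136 = -273$)
$v = - \frac{437}{2}$ ($v = - \frac{69 + 46 \cdot 27}{6} = - \frac{69 + 1242}{6} = \left(- \frac{1}{6}\right) 1311 = - \frac{437}{2} \approx -218.5$)
$v + f = - \frac{437}{2} - 273 = - \frac{983}{2}$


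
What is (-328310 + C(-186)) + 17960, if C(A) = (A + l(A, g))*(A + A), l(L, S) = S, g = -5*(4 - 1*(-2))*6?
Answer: -174198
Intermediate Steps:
g = -180 (g = -5*(4 + 2)*6 = -5*6*6 = -30*6 = -180)
C(A) = 2*A*(-180 + A) (C(A) = (A - 180)*(A + A) = (-180 + A)*(2*A) = 2*A*(-180 + A))
(-328310 + C(-186)) + 17960 = (-328310 + 2*(-186)*(-180 - 186)) + 17960 = (-328310 + 2*(-186)*(-366)) + 17960 = (-328310 + 136152) + 17960 = -192158 + 17960 = -174198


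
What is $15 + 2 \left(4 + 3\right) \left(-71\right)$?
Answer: $-979$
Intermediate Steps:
$15 + 2 \left(4 + 3\right) \left(-71\right) = 15 + 2 \cdot 7 \left(-71\right) = 15 + 14 \left(-71\right) = 15 - 994 = -979$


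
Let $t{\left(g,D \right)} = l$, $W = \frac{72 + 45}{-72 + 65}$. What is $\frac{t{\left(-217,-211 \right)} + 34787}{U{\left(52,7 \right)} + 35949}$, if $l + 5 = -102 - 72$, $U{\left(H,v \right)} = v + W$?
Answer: $\frac{242256}{251575} \approx 0.96296$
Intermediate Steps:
$W = - \frac{117}{7}$ ($W = \frac{117}{-7} = 117 \left(- \frac{1}{7}\right) = - \frac{117}{7} \approx -16.714$)
$U{\left(H,v \right)} = - \frac{117}{7} + v$ ($U{\left(H,v \right)} = v - \frac{117}{7} = - \frac{117}{7} + v$)
$l = -179$ ($l = -5 - 174 = -179$)
$t{\left(g,D \right)} = -179$
$\frac{t{\left(-217,-211 \right)} + 34787}{U{\left(52,7 \right)} + 35949} = \frac{-179 + 34787}{\left(- \frac{117}{7} + 7\right) + 35949} = \frac{34608}{- \frac{68}{7} + 35949} = \frac{34608}{\frac{251575}{7}} = 34608 \cdot \frac{7}{251575} = \frac{242256}{251575}$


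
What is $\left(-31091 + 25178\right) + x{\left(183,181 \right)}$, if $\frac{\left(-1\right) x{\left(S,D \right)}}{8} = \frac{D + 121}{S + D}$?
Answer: $- \frac{538687}{91} \approx -5919.6$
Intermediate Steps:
$x{\left(S,D \right)} = - \frac{8 \left(121 + D\right)}{D + S}$ ($x{\left(S,D \right)} = - 8 \frac{D + 121}{S + D} = - 8 \frac{121 + D}{D + S} = - \frac{8 \left(121 + D\right)}{D + S}$)
$\left(-31091 + 25178\right) + x{\left(183,181 \right)} = \left(-31091 + 25178\right) + \frac{8 \left(-121 - 181\right)}{181 + 183} = -5913 + \frac{8 \left(-121 - 181\right)}{364} = -5913 + 8 \cdot \frac{1}{364} \left(-302\right) = -5913 - \frac{604}{91} = - \frac{538687}{91}$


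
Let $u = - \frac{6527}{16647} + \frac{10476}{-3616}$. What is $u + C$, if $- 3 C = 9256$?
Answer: $- \frac{46480334677}{15048888} \approx -3088.6$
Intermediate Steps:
$C = - \frac{9256}{3}$ ($C = \left(- \frac{1}{3}\right) 9256 = - \frac{9256}{3} \approx -3085.3$)
$u = - \frac{49498901}{15048888}$ ($u = \left(-6527\right) \frac{1}{16647} + 10476 \left(- \frac{1}{3616}\right) = - \frac{6527}{16647} - \frac{2619}{904} = - \frac{49498901}{15048888} \approx -3.2892$)
$u + C = - \frac{49498901}{15048888} - \frac{9256}{3} = - \frac{46480334677}{15048888}$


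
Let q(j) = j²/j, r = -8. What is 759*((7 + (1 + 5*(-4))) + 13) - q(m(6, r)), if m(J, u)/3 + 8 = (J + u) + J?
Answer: 771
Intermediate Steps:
m(J, u) = -24 + 3*u + 6*J (m(J, u) = -24 + 3*((J + u) + J) = -24 + 3*(u + 2*J) = -24 + (3*u + 6*J) = -24 + 3*u + 6*J)
q(j) = j
759*((7 + (1 + 5*(-4))) + 13) - q(m(6, r)) = 759*((7 + (1 + 5*(-4))) + 13) - (-24 + 3*(-8) + 6*6) = 759*((7 + (1 - 20)) + 13) - (-24 - 24 + 36) = 759*((7 - 19) + 13) - 1*(-12) = 759*(-12 + 13) + 12 = 759*1 + 12 = 759 + 12 = 771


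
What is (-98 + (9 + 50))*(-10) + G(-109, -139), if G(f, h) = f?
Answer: 281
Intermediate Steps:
(-98 + (9 + 50))*(-10) + G(-109, -139) = (-98 + (9 + 50))*(-10) - 109 = (-98 + 59)*(-10) - 109 = -39*(-10) - 109 = 390 - 109 = 281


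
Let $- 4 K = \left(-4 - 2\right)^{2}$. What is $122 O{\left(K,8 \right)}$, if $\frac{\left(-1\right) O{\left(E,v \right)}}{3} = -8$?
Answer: $2928$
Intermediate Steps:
$K = -9$ ($K = - \frac{\left(-4 - 2\right)^{2}}{4} = - \frac{\left(-6\right)^{2}}{4} = \left(- \frac{1}{4}\right) 36 = -9$)
$O{\left(E,v \right)} = 24$ ($O{\left(E,v \right)} = \left(-3\right) \left(-8\right) = 24$)
$122 O{\left(K,8 \right)} = 122 \cdot 24 = 2928$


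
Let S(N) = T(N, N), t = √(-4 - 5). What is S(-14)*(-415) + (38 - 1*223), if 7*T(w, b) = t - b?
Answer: -1015 - 1245*I/7 ≈ -1015.0 - 177.86*I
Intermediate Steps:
t = 3*I (t = √(-9) = 3*I ≈ 3.0*I)
T(w, b) = -b/7 + 3*I/7 (T(w, b) = (3*I - b)/7 = (-b + 3*I)/7 = -b/7 + 3*I/7)
S(N) = -N/7 + 3*I/7
S(-14)*(-415) + (38 - 1*223) = (-⅐*(-14) + 3*I/7)*(-415) + (38 - 1*223) = (2 + 3*I/7)*(-415) + (38 - 223) = (-830 - 1245*I/7) - 185 = -1015 - 1245*I/7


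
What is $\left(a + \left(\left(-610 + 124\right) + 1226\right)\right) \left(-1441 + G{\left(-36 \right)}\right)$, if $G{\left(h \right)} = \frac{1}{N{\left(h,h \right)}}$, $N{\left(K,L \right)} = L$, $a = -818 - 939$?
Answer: $\frac{5862101}{4} \approx 1.4655 \cdot 10^{6}$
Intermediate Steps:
$a = -1757$ ($a = -818 - 939 = -1757$)
$G{\left(h \right)} = \frac{1}{h}$
$\left(a + \left(\left(-610 + 124\right) + 1226\right)\right) \left(-1441 + G{\left(-36 \right)}\right) = \left(-1757 + \left(\left(-610 + 124\right) + 1226\right)\right) \left(-1441 + \frac{1}{-36}\right) = \left(-1757 + \left(-486 + 1226\right)\right) \left(-1441 - \frac{1}{36}\right) = \left(-1757 + 740\right) \left(- \frac{51877}{36}\right) = \left(-1017\right) \left(- \frac{51877}{36}\right) = \frac{5862101}{4}$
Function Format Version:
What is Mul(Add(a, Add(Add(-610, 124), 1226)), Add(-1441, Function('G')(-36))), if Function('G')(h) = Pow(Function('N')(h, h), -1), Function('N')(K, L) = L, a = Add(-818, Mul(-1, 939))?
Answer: Rational(5862101, 4) ≈ 1.4655e+6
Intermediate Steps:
a = -1757 (a = Add(-818, -939) = -1757)
Function('G')(h) = Pow(h, -1)
Mul(Add(a, Add(Add(-610, 124), 1226)), Add(-1441, Function('G')(-36))) = Mul(Add(-1757, Add(Add(-610, 124), 1226)), Add(-1441, Pow(-36, -1))) = Mul(Add(-1757, Add(-486, 1226)), Add(-1441, Rational(-1, 36))) = Mul(Add(-1757, 740), Rational(-51877, 36)) = Mul(-1017, Rational(-51877, 36)) = Rational(5862101, 4)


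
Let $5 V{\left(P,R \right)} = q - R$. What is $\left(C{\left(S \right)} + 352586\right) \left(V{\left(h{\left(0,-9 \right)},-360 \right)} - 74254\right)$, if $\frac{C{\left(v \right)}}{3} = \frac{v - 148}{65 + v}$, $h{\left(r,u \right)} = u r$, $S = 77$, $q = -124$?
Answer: $- \frac{130820837373}{5} \approx -2.6164 \cdot 10^{10}$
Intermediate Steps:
$h{\left(r,u \right)} = r u$
$V{\left(P,R \right)} = - \frac{124}{5} - \frac{R}{5}$ ($V{\left(P,R \right)} = \frac{-124 - R}{5} = - \frac{124}{5} - \frac{R}{5}$)
$C{\left(v \right)} = \frac{3 \left(-148 + v\right)}{65 + v}$ ($C{\left(v \right)} = 3 \frac{v - 148}{65 + v} = 3 \frac{-148 + v}{65 + v} = \frac{3 \left(-148 + v\right)}{65 + v}$)
$\left(C{\left(S \right)} + 352586\right) \left(V{\left(h{\left(0,-9 \right)},-360 \right)} - 74254\right) = \left(\frac{3 \left(-148 + 77\right)}{65 + 77} + 352586\right) \left(\left(- \frac{124}{5} - -72\right) - 74254\right) = \left(3 \cdot \frac{1}{142} \left(-71\right) + 352586\right) \left(\left(- \frac{124}{5} + 72\right) - 74254\right) = \left(3 \cdot \frac{1}{142} \left(-71\right) + 352586\right) \left(\frac{236}{5} - 74254\right) = \left(- \frac{3}{2} + 352586\right) \left(- \frac{371034}{5}\right) = \frac{705169}{2} \left(- \frac{371034}{5}\right) = - \frac{130820837373}{5}$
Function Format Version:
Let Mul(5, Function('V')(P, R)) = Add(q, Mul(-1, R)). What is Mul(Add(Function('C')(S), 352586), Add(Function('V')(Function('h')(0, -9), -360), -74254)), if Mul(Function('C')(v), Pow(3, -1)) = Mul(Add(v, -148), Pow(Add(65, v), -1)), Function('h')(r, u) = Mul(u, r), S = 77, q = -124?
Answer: Rational(-130820837373, 5) ≈ -2.6164e+10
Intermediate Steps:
Function('h')(r, u) = Mul(r, u)
Function('V')(P, R) = Add(Rational(-124, 5), Mul(Rational(-1, 5), R)) (Function('V')(P, R) = Mul(Rational(1, 5), Add(-124, Mul(-1, R))) = Add(Rational(-124, 5), Mul(Rational(-1, 5), R)))
Function('C')(v) = Mul(3, Pow(Add(65, v), -1), Add(-148, v)) (Function('C')(v) = Mul(3, Mul(Add(v, -148), Pow(Add(65, v), -1))) = Mul(3, Mul(Add(-148, v), Pow(Add(65, v), -1))) = Mul(3, Mul(Pow(Add(65, v), -1), Add(-148, v))) = Mul(3, Pow(Add(65, v), -1), Add(-148, v)))
Mul(Add(Function('C')(S), 352586), Add(Function('V')(Function('h')(0, -9), -360), -74254)) = Mul(Add(Mul(3, Pow(Add(65, 77), -1), Add(-148, 77)), 352586), Add(Add(Rational(-124, 5), Mul(Rational(-1, 5), -360)), -74254)) = Mul(Add(Mul(3, Pow(142, -1), -71), 352586), Add(Add(Rational(-124, 5), 72), -74254)) = Mul(Add(Mul(3, Rational(1, 142), -71), 352586), Add(Rational(236, 5), -74254)) = Mul(Add(Rational(-3, 2), 352586), Rational(-371034, 5)) = Mul(Rational(705169, 2), Rational(-371034, 5)) = Rational(-130820837373, 5)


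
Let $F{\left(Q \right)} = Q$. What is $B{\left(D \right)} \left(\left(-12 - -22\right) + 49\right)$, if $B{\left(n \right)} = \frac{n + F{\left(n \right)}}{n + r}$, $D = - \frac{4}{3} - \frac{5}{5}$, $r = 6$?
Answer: $- \frac{826}{11} \approx -75.091$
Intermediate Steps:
$D = - \frac{7}{3}$ ($D = \left(-4\right) \frac{1}{3} - 1 = - \frac{4}{3} - 1 = - \frac{7}{3} \approx -2.3333$)
$B{\left(n \right)} = \frac{2 n}{6 + n}$ ($B{\left(n \right)} = \frac{n + n}{n + 6} = \frac{2 n}{6 + n}$)
$B{\left(D \right)} \left(\left(-12 - -22\right) + 49\right) = 2 \left(- \frac{7}{3}\right) \frac{1}{6 - \frac{7}{3}} \left(\left(-12 - -22\right) + 49\right) = 2 \left(- \frac{7}{3}\right) \frac{1}{\frac{11}{3}} \left(\left(-12 + 22\right) + 49\right) = 2 \left(- \frac{7}{3}\right) \frac{3}{11} \left(10 + 49\right) = \left(- \frac{14}{11}\right) 59 = - \frac{826}{11}$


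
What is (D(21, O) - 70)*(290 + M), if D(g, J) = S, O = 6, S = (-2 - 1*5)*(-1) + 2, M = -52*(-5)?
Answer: -33550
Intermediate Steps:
M = 260
S = 9 (S = (-2 - 5)*(-1) + 2 = -7*(-1) + 2 = 7 + 2 = 9)
D(g, J) = 9
(D(21, O) - 70)*(290 + M) = (9 - 70)*(290 + 260) = -61*550 = -33550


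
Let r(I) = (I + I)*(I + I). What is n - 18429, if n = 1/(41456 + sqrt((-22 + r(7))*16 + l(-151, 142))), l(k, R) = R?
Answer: -15836012127917/859298505 - sqrt(2926)/1718597010 ≈ -18429.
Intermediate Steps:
r(I) = 4*I**2 (r(I) = (2*I)*(2*I) = 4*I**2)
n = 1/(41456 + sqrt(2926)) (n = 1/(41456 + sqrt((-22 + 4*7**2)*16 + 142)) = 1/(41456 + sqrt((-22 + 4*49)*16 + 142)) = 1/(41456 + sqrt((-22 + 196)*16 + 142)) = 1/(41456 + sqrt(174*16 + 142)) = 1/(41456 + sqrt(2784 + 142)) = 1/(41456 + sqrt(2926)) ≈ 2.4091e-5)
n - 18429 = (20728/859298505 - sqrt(2926)/1718597010) - 18429 = -15836012127917/859298505 - sqrt(2926)/1718597010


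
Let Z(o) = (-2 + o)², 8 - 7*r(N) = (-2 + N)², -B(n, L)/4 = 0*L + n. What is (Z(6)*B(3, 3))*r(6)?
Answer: 1536/7 ≈ 219.43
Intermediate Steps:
B(n, L) = -4*n (B(n, L) = -4*(0*L + n) = -4*(0 + n) = -4*n)
r(N) = 8/7 - (-2 + N)²/7
(Z(6)*B(3, 3))*r(6) = ((-2 + 6)²*(-4*3))*(8/7 - (-2 + 6)²/7) = (4²*(-12))*(8/7 - ⅐*4²) = (16*(-12))*(8/7 - ⅐*16) = -192*(8/7 - 16/7) = -192*(-8/7) = 1536/7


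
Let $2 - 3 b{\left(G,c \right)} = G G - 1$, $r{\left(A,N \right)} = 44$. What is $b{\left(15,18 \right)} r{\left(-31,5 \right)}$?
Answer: $-3256$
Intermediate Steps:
$b{\left(G,c \right)} = 1 - \frac{G^{2}}{3}$ ($b{\left(G,c \right)} = \frac{2}{3} - \frac{G G - 1}{3} = \frac{2}{3} - \frac{G^{2} - 1}{3} = \frac{2}{3} - \frac{-1 + G^{2}}{3} = \frac{2}{3} - \left(- \frac{1}{3} + \frac{G^{2}}{3}\right) = 1 - \frac{G^{2}}{3}$)
$b{\left(15,18 \right)} r{\left(-31,5 \right)} = \left(1 - \frac{15^{2}}{3}\right) 44 = \left(1 - 75\right) 44 = \left(-74\right) 44 = -3256$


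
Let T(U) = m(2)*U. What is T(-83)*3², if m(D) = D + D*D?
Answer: -4482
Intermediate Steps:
m(D) = D + D²
T(U) = 6*U (T(U) = (2*(1 + 2))*U = (2*3)*U = 6*U)
T(-83)*3² = (6*(-83))*3² = -498*9 = -4482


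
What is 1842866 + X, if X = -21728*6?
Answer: 1712498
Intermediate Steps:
X = -130368
1842866 + X = 1842866 - 130368 = 1712498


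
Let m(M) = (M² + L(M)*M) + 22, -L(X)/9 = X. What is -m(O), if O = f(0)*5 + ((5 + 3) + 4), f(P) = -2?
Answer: 10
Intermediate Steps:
L(X) = -9*X
O = 2 (O = -2*5 + ((5 + 3) + 4) = -10 + (8 + 4) = -10 + 12 = 2)
m(M) = 22 - 8*M² (m(M) = (M² + (-9*M)*M) + 22 = (M² - 9*M²) + 22 = -8*M² + 22 = 22 - 8*M²)
-m(O) = -(22 - 8*2²) = -(22 - 8*4) = -(22 - 32) = -1*(-10) = 10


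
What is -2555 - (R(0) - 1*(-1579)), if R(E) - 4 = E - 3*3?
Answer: -4129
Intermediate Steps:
R(E) = -5 + E (R(E) = 4 + (E - 3*3) = 4 + (E - 9) = 4 + (-9 + E) = -5 + E)
-2555 - (R(0) - 1*(-1579)) = -2555 - ((-5 + 0) - 1*(-1579)) = -2555 - (-5 + 1579) = -2555 - 1*1574 = -2555 - 1574 = -4129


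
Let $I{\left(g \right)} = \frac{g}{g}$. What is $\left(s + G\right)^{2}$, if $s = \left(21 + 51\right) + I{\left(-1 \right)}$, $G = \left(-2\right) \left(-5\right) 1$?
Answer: $6889$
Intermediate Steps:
$I{\left(g \right)} = 1$
$G = 10$ ($G = 10 \cdot 1 = 10$)
$s = 73$ ($s = \left(21 + 51\right) + 1 = 72 + 1 = 73$)
$\left(s + G\right)^{2} = \left(73 + 10\right)^{2} = 83^{2} = 6889$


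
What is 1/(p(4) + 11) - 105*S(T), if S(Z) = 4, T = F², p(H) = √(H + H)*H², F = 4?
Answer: -809351/1927 + 32*√2/1927 ≈ -419.98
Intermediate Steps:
p(H) = √2*H^(5/2) (p(H) = √(2*H)*H² = (√2*√H)*H² = √2*H^(5/2))
T = 16 (T = 4² = 16)
1/(p(4) + 11) - 105*S(T) = 1/(√2*4^(5/2) + 11) - 105*4 = 1/(√2*32 + 11) - 420 = 1/(32*√2 + 11) - 420 = 1/(11 + 32*√2) - 420 = -420 + 1/(11 + 32*√2)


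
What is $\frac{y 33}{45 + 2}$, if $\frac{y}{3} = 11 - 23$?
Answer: $- \frac{1188}{47} \approx -25.277$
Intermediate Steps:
$y = -36$ ($y = 3 \left(11 - 23\right) = 3 \left(-12\right) = -36$)
$\frac{y 33}{45 + 2} = \frac{\left(-36\right) 33}{45 + 2} = - \frac{1188}{47}$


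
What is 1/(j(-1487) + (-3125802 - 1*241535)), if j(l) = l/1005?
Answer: -1005/3384175172 ≈ -2.9697e-7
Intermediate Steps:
j(l) = l/1005 (j(l) = l*(1/1005) = l/1005)
1/(j(-1487) + (-3125802 - 1*241535)) = 1/((1/1005)*(-1487) + (-3125802 - 1*241535)) = 1/(-1487/1005 + (-3125802 - 241535)) = 1/(-1487/1005 - 3367337) = 1/(-3384175172/1005) = -1005/3384175172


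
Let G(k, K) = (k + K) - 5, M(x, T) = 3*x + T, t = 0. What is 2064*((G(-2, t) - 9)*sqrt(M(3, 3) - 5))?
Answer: -33024*sqrt(7) ≈ -87373.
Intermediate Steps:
M(x, T) = T + 3*x
G(k, K) = -5 + K + k (G(k, K) = (K + k) - 5 = -5 + K + k)
2064*((G(-2, t) - 9)*sqrt(M(3, 3) - 5)) = 2064*(((-5 + 0 - 2) - 9)*sqrt((3 + 3*3) - 5)) = 2064*((-7 - 9)*sqrt((3 + 9) - 5)) = 2064*(-16*sqrt(12 - 5)) = 2064*(-16*sqrt(7)) = -33024*sqrt(7)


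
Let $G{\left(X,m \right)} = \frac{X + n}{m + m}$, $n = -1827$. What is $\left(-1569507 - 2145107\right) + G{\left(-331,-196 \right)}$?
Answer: $- \frac{728063265}{196} \approx -3.7146 \cdot 10^{6}$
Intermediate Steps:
$G{\left(X,m \right)} = \frac{-1827 + X}{2 m}$ ($G{\left(X,m \right)} = \frac{X - 1827}{m + m} = \frac{-1827 + X}{2 m}$)
$\left(-1569507 - 2145107\right) + G{\left(-331,-196 \right)} = \left(-1569507 - 2145107\right) + \frac{-1827 - 331}{2 \left(-196\right)} = -3714614 + \frac{1}{2} \left(- \frac{1}{196}\right) \left(-2158\right) = -3714614 + \frac{1079}{196} = - \frac{728063265}{196}$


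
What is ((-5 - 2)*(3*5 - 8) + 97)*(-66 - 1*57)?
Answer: -5904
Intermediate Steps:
((-5 - 2)*(3*5 - 8) + 97)*(-66 - 1*57) = (-7*(15 - 8) + 97)*(-66 - 57) = (-7*7 + 97)*(-123) = (-49 + 97)*(-123) = 48*(-123) = -5904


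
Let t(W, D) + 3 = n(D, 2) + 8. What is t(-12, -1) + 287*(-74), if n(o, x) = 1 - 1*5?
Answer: -21237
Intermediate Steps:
n(o, x) = -4 (n(o, x) = 1 - 5 = -4)
t(W, D) = 1 (t(W, D) = -3 + (-4 + 8) = -3 + 4 = 1)
t(-12, -1) + 287*(-74) = 1 + 287*(-74) = 1 - 21238 = -21237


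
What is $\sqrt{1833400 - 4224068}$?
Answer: $2 i \sqrt{597667} \approx 1546.2 i$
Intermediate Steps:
$\sqrt{1833400 - 4224068} = \sqrt{-2390668} = 2 i \sqrt{597667}$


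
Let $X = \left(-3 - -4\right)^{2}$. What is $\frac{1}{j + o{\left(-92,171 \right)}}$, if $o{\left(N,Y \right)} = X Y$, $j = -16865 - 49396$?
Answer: $- \frac{1}{66090} \approx -1.5131 \cdot 10^{-5}$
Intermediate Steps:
$X = 1$ ($X = \left(-3 + 4\right)^{2} = 1^{2} = 1$)
$j = -66261$ ($j = -16865 - 49396 = -66261$)
$o{\left(N,Y \right)} = Y$ ($o{\left(N,Y \right)} = 1 Y = Y$)
$\frac{1}{j + o{\left(-92,171 \right)}} = \frac{1}{-66261 + 171} = \frac{1}{-66090} = - \frac{1}{66090}$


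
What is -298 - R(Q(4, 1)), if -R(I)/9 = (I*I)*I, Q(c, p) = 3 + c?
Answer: 2789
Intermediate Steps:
R(I) = -9*I**3 (R(I) = -9*I*I*I = -9*I**2*I = -9*I**3)
-298 - R(Q(4, 1)) = -298 - (-9)*(3 + 4)**3 = -298 - (-9)*7**3 = -298 - (-9)*343 = -298 - 1*(-3087) = -298 + 3087 = 2789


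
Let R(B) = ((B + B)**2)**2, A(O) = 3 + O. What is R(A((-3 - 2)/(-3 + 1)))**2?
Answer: 214358881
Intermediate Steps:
R(B) = 16*B**4 (R(B) = ((2*B)**2)**2 = (4*B**2)**2 = 16*B**4)
R(A((-3 - 2)/(-3 + 1)))**2 = (16*(3 + (-3 - 2)/(-3 + 1))**4)**2 = (16*(3 - 5/(-2))**4)**2 = (16*(3 - 5*(-1/2))**4)**2 = (16*(3 + 5/2)**4)**2 = (16*(11/2)**4)**2 = (16*(14641/16))**2 = 14641**2 = 214358881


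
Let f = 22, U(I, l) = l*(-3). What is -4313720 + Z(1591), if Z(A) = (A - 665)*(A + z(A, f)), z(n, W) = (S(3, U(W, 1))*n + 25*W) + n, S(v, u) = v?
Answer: 3561910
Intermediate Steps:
U(I, l) = -3*l
z(n, W) = 4*n + 25*W (z(n, W) = (3*n + 25*W) + n = 4*n + 25*W)
Z(A) = (-665 + A)*(550 + 5*A) (Z(A) = (A - 665)*(A + (4*A + 25*22)) = (-665 + A)*(A + (4*A + 550)) = (-665 + A)*(A + (550 + 4*A)) = (-665 + A)*(550 + 5*A))
-4313720 + Z(1591) = -4313720 + (-365750 - 2775*1591 + 5*1591²) = -4313720 + (-365750 - 4415025 + 5*2531281) = -4313720 + (-365750 - 4415025 + 12656405) = -4313720 + 7875630 = 3561910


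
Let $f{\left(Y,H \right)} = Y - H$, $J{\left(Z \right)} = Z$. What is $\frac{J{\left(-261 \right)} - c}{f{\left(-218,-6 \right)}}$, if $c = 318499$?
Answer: $\frac{79690}{53} \approx 1503.6$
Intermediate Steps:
$\frac{J{\left(-261 \right)} - c}{f{\left(-218,-6 \right)}} = \frac{-261 - 318499}{-218 - -6} = \frac{-261 - 318499}{-218 + 6} = - \frac{318760}{-212} = \left(-318760\right) \left(- \frac{1}{212}\right) = \frac{79690}{53}$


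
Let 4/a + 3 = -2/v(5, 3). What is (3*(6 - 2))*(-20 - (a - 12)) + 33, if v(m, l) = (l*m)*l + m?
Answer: -897/19 ≈ -47.211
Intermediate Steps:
v(m, l) = m + m*l² (v(m, l) = m*l² + m = m + m*l²)
a = -25/19 (a = 4/(-3 - 2*1/(5*(1 + 3²))) = 4/(-3 - 2*1/(5*(1 + 9))) = 4/(-3 - 2/(5*10)) = 4/(-3 - 2/50) = 4/(-3 - 2*1/50) = 4/(-3 - 1/25) = 4/(-76/25) = 4*(-25/76) = -25/19 ≈ -1.3158)
(3*(6 - 2))*(-20 - (a - 12)) + 33 = (3*(6 - 2))*(-20 - (-25/19 - 12)) + 33 = (3*4)*(-20 - 1*(-253/19)) + 33 = 12*(-20 + 253/19) + 33 = 12*(-127/19) + 33 = -1524/19 + 33 = -897/19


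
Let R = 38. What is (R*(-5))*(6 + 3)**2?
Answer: -15390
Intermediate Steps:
(R*(-5))*(6 + 3)**2 = (38*(-5))*(6 + 3)**2 = -190*9**2 = -190*81 = -15390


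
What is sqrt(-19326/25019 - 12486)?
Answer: 12*I*sqrt(54278470310)/25019 ≈ 111.74*I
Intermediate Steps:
sqrt(-19326/25019 - 12486) = sqrt(-312406560/25019) = 12*I*sqrt(54278470310)/25019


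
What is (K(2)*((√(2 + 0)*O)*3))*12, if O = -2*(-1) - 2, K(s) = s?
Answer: 0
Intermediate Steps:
O = 0 (O = 2 - 2 = 0)
(K(2)*((√(2 + 0)*O)*3))*12 = (2*((√(2 + 0)*0)*3))*12 = (2*((√2*0)*3))*12 = (2*(0*3))*12 = (2*0)*12 = 0*12 = 0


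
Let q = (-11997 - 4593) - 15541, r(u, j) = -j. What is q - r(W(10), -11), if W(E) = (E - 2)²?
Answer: -32142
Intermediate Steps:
W(E) = (-2 + E)²
q = -32131 (q = -16590 - 15541 = -32131)
q - r(W(10), -11) = -32131 - (-1)*(-11) = -32131 - 1*11 = -32131 - 11 = -32142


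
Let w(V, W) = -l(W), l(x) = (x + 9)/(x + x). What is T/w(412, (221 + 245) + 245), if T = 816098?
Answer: -32235871/20 ≈ -1.6118e+6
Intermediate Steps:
l(x) = (9 + x)/(2*x) (l(x) = (9 + x)/((2*x)) = (9 + x)*(1/(2*x)) = (9 + x)/(2*x))
w(V, W) = -(9 + W)/(2*W)
T/w(412, (221 + 245) + 245) = 816098/(((-9 - ((221 + 245) + 245))/(2*((221 + 245) + 245)))) = 816098/(((-9 - (466 + 245))/(2*(466 + 245)))) = 816098/(((1/2)*(-9 - 1*711)/711)) = 816098/(((1/2)*(1/711)*(-9 - 711))) = 816098/(((1/2)*(1/711)*(-720))) = 816098/(-40/79) = 816098*(-79/40) = -32235871/20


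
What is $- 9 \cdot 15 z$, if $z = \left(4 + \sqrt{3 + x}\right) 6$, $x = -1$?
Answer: $-3240 - 810 \sqrt{2} \approx -4385.5$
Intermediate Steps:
$z = 24 + 6 \sqrt{2}$ ($z = \left(4 + \sqrt{3 - 1}\right) 6 = \left(4 + \sqrt{2}\right) 6 = 24 + 6 \sqrt{2} \approx 32.485$)
$- 9 \cdot 15 z = - 9 \cdot 15 \left(24 + 6 \sqrt{2}\right) = - 9 \left(360 + 90 \sqrt{2}\right) = -3240 - 810 \sqrt{2}$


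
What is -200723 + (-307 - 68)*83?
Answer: -231848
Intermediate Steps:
-200723 + (-307 - 68)*83 = -200723 - 375*83 = -200723 - 31125 = -231848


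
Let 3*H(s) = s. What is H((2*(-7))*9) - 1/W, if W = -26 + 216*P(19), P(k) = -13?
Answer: -119027/2834 ≈ -42.000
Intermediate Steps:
H(s) = s/3
W = -2834 (W = -26 + 216*(-13) = -26 - 2808 = -2834)
H((2*(-7))*9) - 1/W = ((2*(-7))*9)/3 - 1/(-2834) = (-14*9)/3 - 1*(-1/2834) = (1/3)*(-126) + 1/2834 = -42 + 1/2834 = -119027/2834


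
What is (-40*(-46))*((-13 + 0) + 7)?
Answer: -11040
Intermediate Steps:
(-40*(-46))*((-13 + 0) + 7) = 1840*(-13 + 7) = 1840*(-6) = -11040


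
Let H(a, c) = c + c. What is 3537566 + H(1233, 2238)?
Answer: 3542042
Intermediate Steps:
H(a, c) = 2*c
3537566 + H(1233, 2238) = 3537566 + 2*2238 = 3537566 + 4476 = 3542042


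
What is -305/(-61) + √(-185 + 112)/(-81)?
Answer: 5 - I*√73/81 ≈ 5.0 - 0.10548*I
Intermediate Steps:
-305/(-61) + √(-185 + 112)/(-81) = -305*(-1/61) + √(-73)*(-1/81) = 5 + (I*√73)*(-1/81) = 5 - I*√73/81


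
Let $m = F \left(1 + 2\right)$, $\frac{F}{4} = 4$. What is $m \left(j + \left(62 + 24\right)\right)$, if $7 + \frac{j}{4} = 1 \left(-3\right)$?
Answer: $2208$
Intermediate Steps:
$F = 16$ ($F = 4 \cdot 4 = 16$)
$j = -40$ ($j = -28 + 4 \cdot 1 \left(-3\right) = -28 + 4 \left(-3\right) = -28 - 12 = -40$)
$m = 48$ ($m = 16 \left(1 + 2\right) = 16 \cdot 3 = 48$)
$m \left(j + \left(62 + 24\right)\right) = 48 \left(-40 + \left(62 + 24\right)\right) = 48 \left(-40 + 86\right) = 48 \cdot 46 = 2208$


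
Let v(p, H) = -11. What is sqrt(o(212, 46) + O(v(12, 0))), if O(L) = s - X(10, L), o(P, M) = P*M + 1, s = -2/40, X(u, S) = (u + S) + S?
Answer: sqrt(976495)/10 ≈ 98.818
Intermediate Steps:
X(u, S) = u + 2*S (X(u, S) = (S + u) + S = u + 2*S)
s = -1/20 (s = -2*1/40 = -1/20 ≈ -0.050000)
o(P, M) = 1 + M*P (o(P, M) = M*P + 1 = 1 + M*P)
O(L) = -201/20 - 2*L (O(L) = -1/20 - (10 + 2*L) = -1/20 + (-10 - 2*L) = -201/20 - 2*L)
sqrt(o(212, 46) + O(v(12, 0))) = sqrt((1 + 46*212) + (-201/20 - 2*(-11))) = sqrt((1 + 9752) + (-201/20 + 22)) = sqrt(9753 + 239/20) = sqrt(195299/20) = sqrt(976495)/10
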